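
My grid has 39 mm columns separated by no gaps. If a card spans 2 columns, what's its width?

2-column span = 2·39 = 78 mm.

78 mm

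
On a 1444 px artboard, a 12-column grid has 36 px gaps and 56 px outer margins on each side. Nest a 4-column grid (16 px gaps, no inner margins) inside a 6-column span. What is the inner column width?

150 px

Take off 112 px of margins, leaving 1332 px.
12c + 11·36 = 1332 → 12c = 936 → c = 78 px.
6 columns plus 5 gaps: 468 + 180 = 648 px.
4d + 3·16 = 648 → 4d = 600 → d = 150 px.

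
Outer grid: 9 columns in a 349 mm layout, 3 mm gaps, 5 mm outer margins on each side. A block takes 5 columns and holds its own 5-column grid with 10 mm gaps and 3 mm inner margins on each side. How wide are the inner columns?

28.2 mm

Inside the margins: 349 − 10 = 339 mm.
339 − 8·3 = 315; ÷9 gives c = 35 mm.
5 columns plus 4 gaps: 175 + 12 = 187 mm.
Inner content = 187 − 2·3 = 181 mm.
5d + 4·10 = 181 → 5d = 141 → d = 28.2 mm.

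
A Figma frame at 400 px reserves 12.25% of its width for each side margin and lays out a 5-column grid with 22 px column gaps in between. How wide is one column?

Each margin = 12.25% of 400 = 49 px; content = 400 − 2·49 = 302 px.
5 columns + 4 column gaps: 5c + 4·22 = 302.
5c = 302 − 88 = 214, so c = 42.8 px.

42.8 px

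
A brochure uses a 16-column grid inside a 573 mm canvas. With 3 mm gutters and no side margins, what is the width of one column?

33 mm

16c + 15·3 = 573 → 16c = 528 → c = 33 mm.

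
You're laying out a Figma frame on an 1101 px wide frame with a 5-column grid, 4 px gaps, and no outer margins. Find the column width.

5c + 4·4 = 1101 → 5c = 1085 → c = 217 px.

217 px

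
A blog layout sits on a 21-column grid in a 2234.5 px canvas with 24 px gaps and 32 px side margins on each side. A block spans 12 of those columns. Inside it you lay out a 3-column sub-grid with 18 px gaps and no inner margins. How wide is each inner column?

Take off 64 px of margins, leaving 2170.5 px.
2170.5 − 20·24 = 1690.5; ÷21 gives c = 80.5 px.
12-column span = 12·80.5 + 11·24 = 1230 px.
1230 − 2·18 = 1194; ÷3 gives d = 398 px.

398 px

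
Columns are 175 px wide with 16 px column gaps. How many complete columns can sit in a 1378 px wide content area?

7 columns

k columns need k·175 + (k−1)·16 = k·191 − 16.
k·191 − 16 ≤ 1378 → k ≤ 1394 / 191 ≈ 7.30, so k = 7.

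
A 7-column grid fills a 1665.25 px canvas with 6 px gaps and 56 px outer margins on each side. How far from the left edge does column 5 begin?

Inside the margins: 1665.25 − 112 = 1553.25 px.
7 columns + 6 gaps: 7c + 6·6 = 1553.25.
7c = 1553.25 − 36 = 1517.25, so c = 216.75 px.
Each column+gutter stride is 222.75 px; 4 of them past the 56 px margin is 56 + 891 = 947 px.

947 px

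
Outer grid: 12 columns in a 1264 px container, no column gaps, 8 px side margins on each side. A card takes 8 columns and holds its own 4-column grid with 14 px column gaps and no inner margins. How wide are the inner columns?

Inside the margins: 1264 − 16 = 1248 px.
With no column gaps, each column is 1248/12 = 104 px.
8-column span = 8·104 = 832 px.
4d + 3·14 = 832 → 4d = 790 → d = 197.5 px.

197.5 px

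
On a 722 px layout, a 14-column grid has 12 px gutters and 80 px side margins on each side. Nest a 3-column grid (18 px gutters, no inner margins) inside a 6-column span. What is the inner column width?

Take off 160 px of margins, leaving 562 px.
Subtracting 13 gutters of 12 leaves 406 for 14 columns, so c = 29 px.
6 columns plus 5 gutters: 174 + 60 = 234 px.
3d + 2·18 = 234 → 3d = 198 → d = 66 px.

66 px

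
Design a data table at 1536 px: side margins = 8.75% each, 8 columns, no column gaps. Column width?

Margins: 8.75% × 1536 = 134.4 px each, so content = 1536 − 268.8 = 1267.2 px.
With no column gaps, each column is 1267.2/8 = 158.4 px.

158.4 px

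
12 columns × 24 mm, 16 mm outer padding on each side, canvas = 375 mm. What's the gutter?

Content width = 375 − 2·16 = 343 mm.
12 columns take 12·24 = 288 mm; remaining 55 splits into 11 gutters.
g = 55 / 11 = 5 mm.

5 mm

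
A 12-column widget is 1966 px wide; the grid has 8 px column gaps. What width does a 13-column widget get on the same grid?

12c + 11·8 = 1966 → 12c = 1878 → c = 156.5 px.
Span of 13: 13·156.5 + 12·8 = 2034.5 + 96 = 2130.5 px.

2130.5 px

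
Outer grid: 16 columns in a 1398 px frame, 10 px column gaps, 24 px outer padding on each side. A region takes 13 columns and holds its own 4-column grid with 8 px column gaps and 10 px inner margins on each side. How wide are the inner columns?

262.75 px

Subtract both margins: 1398 − 2·24 = 1350 px.
Subtracting 15 column gaps of 10 leaves 1200 for 16 columns, so c = 75 px.
13-column span = 13·75 + 12·10 = 1095 px.
Inner content = 1095 − 2·10 = 1075 px.
1075 − 3·8 = 1051; ÷4 gives d = 262.75 px.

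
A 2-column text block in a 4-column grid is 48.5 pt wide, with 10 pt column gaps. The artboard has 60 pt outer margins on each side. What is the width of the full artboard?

227 pt

2 columns + 1 column gap: 2c + 1·10 = 48.5.
2c = 48.5 − 10 = 38.5, so c = 19.25 pt.
Artboard = 2·60 + 4·19.25 + 3·10 = 120 + 77 + 30 = 227 pt.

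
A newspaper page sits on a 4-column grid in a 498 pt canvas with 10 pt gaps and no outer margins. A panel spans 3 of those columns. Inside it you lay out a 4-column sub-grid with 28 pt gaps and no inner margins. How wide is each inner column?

71.75 pt

4 columns + 3 gaps: 4c + 3·10 = 498.
4c = 498 − 30 = 468, so c = 117 pt.
Span of 3: 3·117 + 2·10 = 351 + 20 = 371 pt.
371 − 3·28 = 287; ÷4 gives d = 71.75 pt.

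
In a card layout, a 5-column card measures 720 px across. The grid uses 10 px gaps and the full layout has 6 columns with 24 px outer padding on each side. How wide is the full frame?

914 px

Subtracting 4 gaps of 10 leaves 680 for 5 columns, so c = 136 px.
Frame = 2·24 + 6·136 + 5·10 = 48 + 816 + 50 = 914 px.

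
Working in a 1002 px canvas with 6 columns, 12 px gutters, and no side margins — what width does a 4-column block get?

664 px

Subtracting 5 gutters of 12 leaves 942 for 6 columns, so c = 157 px.
4 columns plus 3 gutters: 628 + 36 = 664 px.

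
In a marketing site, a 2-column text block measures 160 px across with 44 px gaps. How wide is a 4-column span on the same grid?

Subtracting 1 gap of 44 leaves 116 for 2 columns, so c = 58 px.
4-column span = 4·58 + 3·44 = 364 px.

364 px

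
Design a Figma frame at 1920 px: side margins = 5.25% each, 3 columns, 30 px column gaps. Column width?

1920 × (1 − 2·5.25%) = 1920 × 89.5% = 1718.4 px for the columns.
3c + 2·30 = 1718.4 → 3c = 1658.4 → c = 552.8 px.

552.8 px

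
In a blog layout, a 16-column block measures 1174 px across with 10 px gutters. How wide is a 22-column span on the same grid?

1174 − 15·10 = 1024; ÷16 gives c = 64 px.
22-column span = 22·64 + 21·10 = 1618 px.

1618 px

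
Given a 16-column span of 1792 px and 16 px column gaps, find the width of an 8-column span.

16c + 15·16 = 1792 → 16c = 1552 → c = 97 px.
Span of 8: 8·97 + 7·16 = 776 + 112 = 888 px.

888 px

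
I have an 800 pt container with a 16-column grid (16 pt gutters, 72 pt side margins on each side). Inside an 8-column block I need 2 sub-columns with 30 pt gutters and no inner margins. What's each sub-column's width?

Inside the margins: 800 − 144 = 656 pt.
16 columns + 15 gutters: 16c + 15·16 = 656.
16c = 656 − 240 = 416, so c = 26 pt.
8 columns plus 7 gutters: 208 + 112 = 320 pt.
2d + 1·30 = 320 → 2d = 290 → d = 145 pt.

145 pt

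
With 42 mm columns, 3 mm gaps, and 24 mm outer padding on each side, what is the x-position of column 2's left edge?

Before column 2: the margin + 1 column + 1 gap.
Offset = 24 + 1·(42 + 3) = 24 + 45 = 69 mm.

69 mm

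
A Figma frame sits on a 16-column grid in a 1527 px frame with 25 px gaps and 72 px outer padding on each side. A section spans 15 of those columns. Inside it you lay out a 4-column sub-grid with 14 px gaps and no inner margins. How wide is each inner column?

Outer content = 1527 − 2·72 = 1383 px.
1383 − 15·25 = 1008; ÷16 gives c = 63 px.
15 columns plus 14 gaps: 945 + 350 = 1295 px.
4d + 3·14 = 1295 → 4d = 1253 → d = 313.25 px.

313.25 px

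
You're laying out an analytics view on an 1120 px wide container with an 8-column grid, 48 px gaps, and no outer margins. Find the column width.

98 px

8c + 7·48 = 1120 → 8c = 784 → c = 98 px.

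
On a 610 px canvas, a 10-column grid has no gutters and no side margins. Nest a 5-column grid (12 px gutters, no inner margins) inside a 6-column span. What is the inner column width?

63.6 px

10c = 610 → c = 61 px.
With no gutters, 6 columns span 6·61 = 366 px.
5 columns + 4 gutters: 5d + 4·12 = 366.
5d = 366 − 48 = 318, so d = 63.6 px.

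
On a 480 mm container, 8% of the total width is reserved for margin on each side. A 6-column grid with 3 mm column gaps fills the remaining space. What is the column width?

Each margin = 8% of 480 = 38.4 mm; content = 480 − 2·38.4 = 403.2 mm.
Subtracting 5 column gaps of 3 leaves 388.2 for 6 columns, so c = 64.7 mm.

64.7 mm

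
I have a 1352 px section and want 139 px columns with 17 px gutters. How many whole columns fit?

8 columns: 8·139 + 7·17 = 1231 px ≤ 1352.
9 columns: 1387 px > 1352. So 8.

8 columns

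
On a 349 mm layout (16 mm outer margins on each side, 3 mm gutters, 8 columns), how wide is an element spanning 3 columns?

117 mm

Inside the margins: 349 − 32 = 317 mm.
Subtracting 7 gutters of 3 leaves 296 for 8 columns, so c = 37 mm.
3 columns plus 2 gutters: 111 + 6 = 117 mm.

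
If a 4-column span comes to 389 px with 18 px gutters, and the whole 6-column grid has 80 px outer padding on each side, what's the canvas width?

389 − 3·18 = 335; ÷4 gives c = 83.75 px.
Total width: 2·80 + 6·83.75 + 5·18 = 752.5 px.

752.5 px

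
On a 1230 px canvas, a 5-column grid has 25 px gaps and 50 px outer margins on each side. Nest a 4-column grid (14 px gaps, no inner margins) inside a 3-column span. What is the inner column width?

Inside the margins: 1230 − 100 = 1130 px.
1130 − 4·25 = 1030; ÷5 gives c = 206 px.
Span of 3: 3·206 + 2·25 = 618 + 50 = 668 px.
4d + 3·14 = 668 → 4d = 626 → d = 156.5 px.

156.5 px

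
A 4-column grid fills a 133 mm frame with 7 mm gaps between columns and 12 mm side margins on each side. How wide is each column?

22 mm

Content width = 133 − 2·12 = 109 mm.
4c + 3·7 = 109 → 4c = 88 → c = 22 mm.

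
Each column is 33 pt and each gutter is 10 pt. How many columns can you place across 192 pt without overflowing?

k columns need k·33 + (k−1)·10 = k·43 − 10.
k·43 − 10 ≤ 192 → k ≤ 202 / 43 ≈ 4.70, so k = 4.

4 columns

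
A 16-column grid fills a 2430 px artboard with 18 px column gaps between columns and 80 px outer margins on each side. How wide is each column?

125 px

Content width = 2430 − 2·80 = 2270 px.
16 columns + 15 column gaps: 16c + 15·18 = 2270.
16c = 2270 − 270 = 2000, so c = 125 px.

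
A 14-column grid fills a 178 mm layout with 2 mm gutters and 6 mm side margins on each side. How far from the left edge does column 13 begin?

150 mm

Content = 178 − 2·6 = 166 mm.
Subtracting 13 gutters of 2 leaves 140 for 14 columns, so c = 10 mm.
Before column 13: the margin + 12 columns + 12 gutters.
Offset = 6 + 12·(10 + 2) = 6 + 144 = 150 mm.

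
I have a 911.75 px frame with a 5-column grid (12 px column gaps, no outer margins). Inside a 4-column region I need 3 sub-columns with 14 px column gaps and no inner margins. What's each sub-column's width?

911.75 − 4·12 = 863.75; ÷5 gives c = 172.75 px.
4-column span = 4·172.75 + 3·12 = 727 px.
727 − 2·14 = 699; ÷3 gives d = 233 px.

233 px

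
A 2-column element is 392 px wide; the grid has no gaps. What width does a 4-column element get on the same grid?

784 px

2c = 392 → c = 196 px.
With no gaps, 4 columns span 4·196 = 784 px.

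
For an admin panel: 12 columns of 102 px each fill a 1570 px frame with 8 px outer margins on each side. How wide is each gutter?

30 px

Subtract both margins: 1570 − 2·8 = 1554 px.
Columns use 1224 px, leaving 330 px across 11 gutters = 30 px each.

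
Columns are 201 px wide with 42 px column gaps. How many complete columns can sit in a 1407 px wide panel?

5 columns

k columns need k·201 + (k−1)·42 = k·243 − 42.
k·243 − 42 ≤ 1407 → k ≤ 1449 / 243 ≈ 5.96, so k = 5.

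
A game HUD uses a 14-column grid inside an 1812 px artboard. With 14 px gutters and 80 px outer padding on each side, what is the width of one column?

105 px

Content width = 1812 − 2·80 = 1652 px.
14 columns + 13 gutters: 14c + 13·14 = 1652.
14c = 1652 − 182 = 1470, so c = 105 px.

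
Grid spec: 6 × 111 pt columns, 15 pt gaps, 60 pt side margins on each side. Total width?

861 pt

Total width: 2·60 + 6·111 + 5·15 = 861 pt.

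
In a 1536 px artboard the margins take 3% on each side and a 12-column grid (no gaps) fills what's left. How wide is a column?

Each margin = 3% of 1536 = 46.08 px; content = 1536 − 2·46.08 = 1443.84 px.
With no gaps, each column is 1443.84/12 = 120.32 px.

120.32 px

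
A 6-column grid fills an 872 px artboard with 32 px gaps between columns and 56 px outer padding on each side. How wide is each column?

Subtract both margins: 872 − 2·56 = 760 px.
6 columns + 5 gaps: 6c + 5·32 = 760.
6c = 760 − 160 = 600, so c = 100 px.

100 px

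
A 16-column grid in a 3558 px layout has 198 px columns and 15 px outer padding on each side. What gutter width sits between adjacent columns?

24 px

Take off 30 px of margins, leaving 3528 px.
Columns use 3168 px, leaving 360 px across 15 gutters = 24 px each.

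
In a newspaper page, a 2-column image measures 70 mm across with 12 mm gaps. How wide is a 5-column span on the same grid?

193 mm

70 − 1·12 = 58; ÷2 gives c = 29 mm.
5-column span = 5·29 + 4·12 = 193 mm.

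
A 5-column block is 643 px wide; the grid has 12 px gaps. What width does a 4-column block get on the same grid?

Subtracting 4 gaps of 12 leaves 595 for 5 columns, so c = 119 px.
4-column span = 4·119 + 3·12 = 512 px.

512 px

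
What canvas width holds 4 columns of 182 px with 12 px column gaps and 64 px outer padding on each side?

892 px

Total width: 2·64 + 4·182 + 3·12 = 892 px.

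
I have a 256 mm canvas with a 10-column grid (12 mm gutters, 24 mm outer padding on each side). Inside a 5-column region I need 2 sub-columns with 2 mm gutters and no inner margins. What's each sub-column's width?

48 mm

Outer content = 256 − 2·24 = 208 mm.
10c + 9·12 = 208 → 10c = 100 → c = 10 mm.
5-column span = 5·10 + 4·12 = 98 mm.
2d + 1·2 = 98 → 2d = 96 → d = 48 mm.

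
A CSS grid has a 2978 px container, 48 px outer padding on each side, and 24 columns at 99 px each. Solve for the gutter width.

Subtract both margins: 2978 − 2·48 = 2882 px.
24·99 + 23g = 2882 → 23g = 506 → g = 22 px.

22 px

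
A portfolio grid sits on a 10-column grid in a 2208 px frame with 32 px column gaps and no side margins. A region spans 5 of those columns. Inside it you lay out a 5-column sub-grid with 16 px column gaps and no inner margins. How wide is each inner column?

204.8 px

10c + 9·32 = 2208 → 10c = 1920 → c = 192 px.
5 columns plus 4 column gaps: 960 + 128 = 1088 px.
Subtracting 4 column gaps of 16 leaves 1024 for 5 columns, so d = 204.8 px.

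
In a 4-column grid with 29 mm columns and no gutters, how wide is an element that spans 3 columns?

3-column span = 3·29 = 87 mm.

87 mm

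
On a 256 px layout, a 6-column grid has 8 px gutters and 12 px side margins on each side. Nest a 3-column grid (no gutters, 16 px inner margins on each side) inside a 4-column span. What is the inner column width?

Subtract both margins: 256 − 2·12 = 232 px.
Subtracting 5 gutters of 8 leaves 192 for 6 columns, so c = 32 px.
4 columns plus 3 gutters: 128 + 24 = 152 px.
Inner content = 152 − 2·16 = 120 px.
With no gutters, each column is 120/3 = 40 px.

40 px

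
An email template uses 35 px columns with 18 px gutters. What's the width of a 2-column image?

88 px

Span of 2: 2·35 + 1·18 = 70 + 18 = 88 px.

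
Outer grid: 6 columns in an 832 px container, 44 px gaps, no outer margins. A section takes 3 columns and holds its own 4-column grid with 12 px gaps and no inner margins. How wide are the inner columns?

89.5 px

Subtracting 5 gaps of 44 leaves 612 for 6 columns, so c = 102 px.
3-column span = 3·102 + 2·44 = 394 px.
4 columns + 3 gaps: 4d + 3·12 = 394.
4d = 394 − 36 = 358, so d = 89.5 px.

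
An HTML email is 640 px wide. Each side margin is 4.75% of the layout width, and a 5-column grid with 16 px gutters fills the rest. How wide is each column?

Margins: 4.75% × 640 = 30.4 px each, so content = 640 − 60.8 = 579.2 px.
5c + 4·16 = 579.2 → 5c = 515.2 → c = 103.04 px.

103.04 px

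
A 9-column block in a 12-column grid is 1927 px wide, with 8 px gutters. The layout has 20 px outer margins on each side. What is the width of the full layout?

2612 px

1927 − 8·8 = 1863; ÷9 gives c = 207 px.
Layout = 2·20 + 12·207 + 11·8 = 40 + 2484 + 88 = 2612 px.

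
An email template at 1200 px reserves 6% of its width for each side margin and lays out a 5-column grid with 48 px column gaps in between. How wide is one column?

172.8 px

Each margin = 6% of 1200 = 72 px; content = 1200 − 2·72 = 1056 px.
5 columns + 4 column gaps: 5c + 4·48 = 1056.
5c = 1056 − 192 = 864, so c = 172.8 px.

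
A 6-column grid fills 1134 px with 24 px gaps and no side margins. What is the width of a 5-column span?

941 px

6 columns + 5 gaps: 6c + 5·24 = 1134.
6c = 1134 − 120 = 1014, so c = 169 px.
5 columns plus 4 gaps: 845 + 96 = 941 px.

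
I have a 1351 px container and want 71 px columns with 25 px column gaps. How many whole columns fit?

14 columns: 14·71 + 13·25 = 1319 px ≤ 1351.
15 columns: 1415 px > 1351. So 14.

14 columns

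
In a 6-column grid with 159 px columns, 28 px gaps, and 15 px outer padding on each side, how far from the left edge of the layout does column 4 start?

576 px

Before column 4: the margin + 3 columns + 3 gaps.
Offset = 15 + 3·(159 + 28) = 15 + 561 = 576 px.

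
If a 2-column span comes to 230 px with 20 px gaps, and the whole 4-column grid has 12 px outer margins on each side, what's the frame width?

2c + 1·20 = 230 → 2c = 210 → c = 105 px.
Total width: 2·12 + 4·105 + 3·20 = 504 px.

504 px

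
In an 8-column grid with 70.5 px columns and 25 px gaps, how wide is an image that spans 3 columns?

3-column span = 3·70.5 + 2·25 = 261.5 px.

261.5 px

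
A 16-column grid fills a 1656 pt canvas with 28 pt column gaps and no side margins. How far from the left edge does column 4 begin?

315.75 pt

16c + 15·28 = 1656 → 16c = 1236 → c = 77.25 pt.
Before column 4: 3 columns + 3 column gaps.
Offset = 3·(77.25 + 28) = 3·105.25 = 315.75 pt.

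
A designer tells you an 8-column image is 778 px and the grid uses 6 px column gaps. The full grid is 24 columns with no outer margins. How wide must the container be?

2346 px

Subtracting 7 column gaps of 6 leaves 736 for 8 columns, so c = 92 px.
Container = 24·92 + 23·6 = 2208 + 138 = 2346 px.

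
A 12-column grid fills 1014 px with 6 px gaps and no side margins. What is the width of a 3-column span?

12c + 11·6 = 1014 → 12c = 948 → c = 79 px.
3 columns plus 2 gaps: 237 + 12 = 249 px.

249 px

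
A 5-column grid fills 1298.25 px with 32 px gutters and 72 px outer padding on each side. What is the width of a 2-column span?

442.5 px

Content width = 1298.25 − 2·72 = 1154.25 px.
5 columns + 4 gutters: 5c + 4·32 = 1154.25.
5c = 1154.25 − 128 = 1026.25, so c = 205.25 px.
Span of 2: 2·205.25 + 1·32 = 410.5 + 32 = 442.5 px.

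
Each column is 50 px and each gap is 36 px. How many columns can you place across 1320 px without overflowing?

15 columns

15 columns: 15·50 + 14·36 = 1254 px ≤ 1320.
16 columns: 1340 px > 1320. So 15.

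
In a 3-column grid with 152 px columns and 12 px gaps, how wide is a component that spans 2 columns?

2-column span = 2·152 + 1·12 = 316 px.

316 px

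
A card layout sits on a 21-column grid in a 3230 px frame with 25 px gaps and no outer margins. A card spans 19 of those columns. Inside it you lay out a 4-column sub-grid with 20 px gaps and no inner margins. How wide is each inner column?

21c + 20·25 = 3230 → 21c = 2730 → c = 130 px.
19 columns plus 18 gaps: 2470 + 450 = 2920 px.
Subtracting 3 gaps of 20 leaves 2860 for 4 columns, so d = 715 px.

715 px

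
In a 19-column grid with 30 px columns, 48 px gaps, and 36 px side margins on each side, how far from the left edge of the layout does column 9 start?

Column 9 starts at margin + 8·(column + gutter) = 36 + 8·78 = 660 px.

660 px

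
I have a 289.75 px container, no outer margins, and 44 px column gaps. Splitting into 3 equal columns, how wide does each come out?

289.75 − 2·44 = 201.75; ÷3 gives c = 67.25 px.

67.25 px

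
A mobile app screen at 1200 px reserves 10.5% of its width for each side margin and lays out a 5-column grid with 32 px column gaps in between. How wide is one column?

1200 × (1 − 2·10.5%) = 1200 × 79% = 948 px for the columns.
948 − 4·32 = 820; ÷5 gives c = 164 px.

164 px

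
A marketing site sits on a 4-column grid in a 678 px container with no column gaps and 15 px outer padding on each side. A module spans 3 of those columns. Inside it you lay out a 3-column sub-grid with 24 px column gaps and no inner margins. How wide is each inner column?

146 px

Outer content = 678 − 2·15 = 648 px.
648 / 4 = 162 px per column.
With no column gaps, 3 columns span 3·162 = 486 px.
486 − 2·24 = 438; ÷3 gives d = 146 px.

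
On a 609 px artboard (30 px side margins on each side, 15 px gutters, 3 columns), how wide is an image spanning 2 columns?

Content width = 609 − 2·30 = 549 px.
3 columns + 2 gutters: 3c + 2·15 = 549.
3c = 549 − 30 = 519, so c = 173 px.
2-column span = 2·173 + 1·15 = 361 px.

361 px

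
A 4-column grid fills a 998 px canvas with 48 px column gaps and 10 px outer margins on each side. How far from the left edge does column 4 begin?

779.5 px

Take off 20 px of margins, leaving 978 px.
4c + 3·48 = 978 → 4c = 834 → c = 208.5 px.
Column 4 starts at margin + 3·(column + gutter) = 10 + 3·256.5 = 779.5 px.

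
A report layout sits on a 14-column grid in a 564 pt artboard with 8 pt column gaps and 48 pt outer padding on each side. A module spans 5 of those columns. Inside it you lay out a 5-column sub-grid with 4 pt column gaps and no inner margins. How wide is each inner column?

Outer content = 564 − 2·48 = 468 pt.
Subtracting 13 column gaps of 8 leaves 364 for 14 columns, so c = 26 pt.
5 columns plus 4 column gaps: 130 + 32 = 162 pt.
5d + 4·4 = 162 → 5d = 146 → d = 29.2 pt.

29.2 pt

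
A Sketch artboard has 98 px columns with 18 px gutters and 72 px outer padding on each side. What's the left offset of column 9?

Before column 9: the margin + 8 columns + 8 gutters.
Offset = 72 + 8·(98 + 18) = 72 + 928 = 1000 px.

1000 px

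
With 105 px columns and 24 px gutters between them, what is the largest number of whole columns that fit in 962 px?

Each extra column adds 105 + 24 = 129 px.
(962 + 24) / 129 = 7.64, so 7 columns fit.

7 columns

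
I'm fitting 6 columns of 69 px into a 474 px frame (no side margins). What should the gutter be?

12 px

6 columns take 6·69 = 414 px; remaining 60 splits into 5 gutters.
g = 60 / 5 = 12 px.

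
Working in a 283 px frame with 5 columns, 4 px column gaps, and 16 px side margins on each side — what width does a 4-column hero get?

200 px

Content width = 283 − 2·16 = 251 px.
251 − 4·4 = 235; ÷5 gives c = 47 px.
Span of 4: 4·47 + 3·4 = 188 + 12 = 200 px.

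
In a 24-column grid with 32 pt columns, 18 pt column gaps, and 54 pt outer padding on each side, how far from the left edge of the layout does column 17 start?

854 pt

Each column+gutter stride is 50 pt; 16 of them past the 54 pt margin is 54 + 800 = 854 pt.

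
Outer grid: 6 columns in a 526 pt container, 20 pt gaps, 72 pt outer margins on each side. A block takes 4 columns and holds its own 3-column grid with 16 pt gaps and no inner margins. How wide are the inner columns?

72 pt

Subtract both margins: 526 − 2·72 = 382 pt.
6 columns + 5 gaps: 6c + 5·20 = 382.
6c = 382 − 100 = 282, so c = 47 pt.
4 columns plus 3 gaps: 188 + 60 = 248 pt.
Subtracting 2 gaps of 16 leaves 216 for 3 columns, so d = 72 pt.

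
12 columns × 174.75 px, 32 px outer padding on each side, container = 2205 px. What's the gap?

Content width = 2205 − 2·32 = 2141 px.
12 columns take 12·174.75 = 2097 px; remaining 44 splits into 11 gaps.
g = 44 / 11 = 4 px.

4 px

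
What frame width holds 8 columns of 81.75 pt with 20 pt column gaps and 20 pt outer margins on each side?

834 pt

Adding margins, columns and gutters: 40 + 654 + 140 = 834 pt.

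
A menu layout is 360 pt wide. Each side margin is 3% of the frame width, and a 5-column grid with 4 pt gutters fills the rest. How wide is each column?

Margins: 3% × 360 = 10.8 pt each, so content = 360 − 21.6 = 338.4 pt.
Subtracting 4 gutters of 4 leaves 322.4 for 5 columns, so c = 64.48 pt.

64.48 pt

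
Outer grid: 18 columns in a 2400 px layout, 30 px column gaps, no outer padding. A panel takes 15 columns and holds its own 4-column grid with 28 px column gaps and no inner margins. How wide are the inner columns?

477.75 px

2400 − 17·30 = 1890; ÷18 gives c = 105 px.
15 columns plus 14 column gaps: 1575 + 420 = 1995 px.
1995 − 3·28 = 1911; ÷4 gives d = 477.75 px.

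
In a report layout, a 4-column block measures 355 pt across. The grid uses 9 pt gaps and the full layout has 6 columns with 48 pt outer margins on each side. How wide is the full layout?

633 pt

Subtracting 3 gaps of 9 leaves 328 for 4 columns, so c = 82 pt.
Adding margins, columns and gutters: 96 + 492 + 45 = 633 pt.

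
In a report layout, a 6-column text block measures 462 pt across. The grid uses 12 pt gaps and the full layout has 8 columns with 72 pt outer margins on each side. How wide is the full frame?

764 pt

6 columns + 5 gaps: 6c + 5·12 = 462.
6c = 462 − 60 = 402, so c = 67 pt.
Frame = 2·72 + 8·67 + 7·12 = 144 + 536 + 84 = 764 pt.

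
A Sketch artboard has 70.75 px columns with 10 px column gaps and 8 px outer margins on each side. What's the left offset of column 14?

1057.75 px

Before column 14: the margin + 13 columns + 13 column gaps.
Offset = 8 + 13·(70.75 + 10) = 8 + 1049.75 = 1057.75 px.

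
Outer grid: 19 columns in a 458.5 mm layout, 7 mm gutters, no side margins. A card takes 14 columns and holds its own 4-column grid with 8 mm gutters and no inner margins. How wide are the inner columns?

19 columns + 18 gutters: 19c + 18·7 = 458.5.
19c = 458.5 − 126 = 332.5, so c = 17.5 mm.
Span of 14: 14·17.5 + 13·7 = 245 + 91 = 336 mm.
Subtracting 3 gutters of 8 leaves 312 for 4 columns, so d = 78 mm.

78 mm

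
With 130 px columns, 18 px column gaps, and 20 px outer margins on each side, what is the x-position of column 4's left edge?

464 px

Before column 4: the margin + 3 columns + 3 column gaps.
Offset = 20 + 3·(130 + 18) = 20 + 444 = 464 px.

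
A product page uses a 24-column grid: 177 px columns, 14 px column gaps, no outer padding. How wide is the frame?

Summing: 4248 + 322 = 4570 px.

4570 px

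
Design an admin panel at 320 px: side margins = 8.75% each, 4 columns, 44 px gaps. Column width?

33 px

320 × (1 − 2·8.75%) = 320 × 82.5% = 264 px for the columns.
Subtracting 3 gaps of 44 leaves 132 for 4 columns, so c = 33 px.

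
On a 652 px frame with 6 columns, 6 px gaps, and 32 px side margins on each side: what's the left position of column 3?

230 px

Take off 64 px of margins, leaving 588 px.
6 columns + 5 gaps: 6c + 5·6 = 588.
6c = 588 − 30 = 558, so c = 93 px.
Before column 3: the margin + 2 columns + 2 gaps.
Offset = 32 + 2·(93 + 6) = 32 + 198 = 230 px.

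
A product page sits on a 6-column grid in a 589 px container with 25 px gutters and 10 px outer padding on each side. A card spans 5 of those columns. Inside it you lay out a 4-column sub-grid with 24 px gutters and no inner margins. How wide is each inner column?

99.5 px

Take off 20 px of margins, leaving 569 px.
6c + 5·25 = 569 → 6c = 444 → c = 74 px.
Span of 5: 5·74 + 4·25 = 370 + 100 = 470 px.
4d + 3·24 = 470 → 4d = 398 → d = 99.5 px.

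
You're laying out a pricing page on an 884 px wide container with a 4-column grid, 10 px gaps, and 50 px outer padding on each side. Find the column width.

Inside the margins: 884 − 100 = 784 px.
Subtracting 3 gaps of 10 leaves 754 for 4 columns, so c = 188.5 px.

188.5 px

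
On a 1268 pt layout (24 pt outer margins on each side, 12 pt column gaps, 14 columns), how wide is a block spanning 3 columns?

252 pt

Content width = 1268 − 2·24 = 1220 pt.
Subtracting 13 column gaps of 12 leaves 1064 for 14 columns, so c = 76 pt.
3 columns plus 2 column gaps: 228 + 24 = 252 pt.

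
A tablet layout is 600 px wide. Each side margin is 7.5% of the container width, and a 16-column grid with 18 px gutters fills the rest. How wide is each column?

15 px

Each margin = 7.5% of 600 = 45 px; content = 600 − 2·45 = 510 px.
16c + 15·18 = 510 → 16c = 240 → c = 15 px.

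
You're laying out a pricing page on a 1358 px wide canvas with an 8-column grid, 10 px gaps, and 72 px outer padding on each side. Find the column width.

143 px

Take off 144 px of margins, leaving 1214 px.
8 columns + 7 gaps: 8c + 7·10 = 1214.
8c = 1214 − 70 = 1144, so c = 143 px.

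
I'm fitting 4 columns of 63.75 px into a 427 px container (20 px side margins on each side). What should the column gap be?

Content width = 427 − 2·20 = 387 px.
4 columns take 4·63.75 = 255 px; remaining 132 splits into 3 column gaps.
g = 132 / 3 = 44 px.

44 px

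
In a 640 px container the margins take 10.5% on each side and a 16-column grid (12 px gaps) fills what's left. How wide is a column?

Margins: 10.5% × 640 = 67.2 px each, so content = 640 − 134.4 = 505.6 px.
505.6 − 15·12 = 325.6; ÷16 gives c = 20.35 px.

20.35 px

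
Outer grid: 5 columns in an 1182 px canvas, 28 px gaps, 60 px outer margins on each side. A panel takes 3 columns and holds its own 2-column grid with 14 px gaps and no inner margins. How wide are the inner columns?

Take off 120 px of margins, leaving 1062 px.
Subtracting 4 gaps of 28 leaves 950 for 5 columns, so c = 190 px.
3 columns plus 2 gaps: 570 + 56 = 626 px.
626 − 1·14 = 612; ÷2 gives d = 306 px.

306 px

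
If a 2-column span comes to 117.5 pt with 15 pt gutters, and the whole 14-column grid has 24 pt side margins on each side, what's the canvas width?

960.5 pt

Subtracting 1 gutter of 15 leaves 102.5 for 2 columns, so c = 51.25 pt.
Canvas = 2·24 + 14·51.25 + 13·15 = 48 + 717.5 + 195 = 960.5 pt.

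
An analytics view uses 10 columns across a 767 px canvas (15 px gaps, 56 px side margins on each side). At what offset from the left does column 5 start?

Content = 767 − 2·56 = 655 px.
10 columns + 9 gaps: 10c + 9·15 = 655.
10c = 655 − 135 = 520, so c = 52 px.
Each column+gutter stride is 67 px; 4 of them past the 56 px margin is 56 + 268 = 324 px.

324 px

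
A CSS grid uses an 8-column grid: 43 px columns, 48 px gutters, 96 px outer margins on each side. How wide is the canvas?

872 px

Canvas = 2·96 + 8·43 + 7·48 = 192 + 344 + 336 = 872 px.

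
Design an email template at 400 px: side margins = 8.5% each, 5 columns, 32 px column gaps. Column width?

Margins: 8.5% × 400 = 34 px each, so content = 400 − 68 = 332 px.
5c + 4·32 = 332 → 5c = 204 → c = 40.8 px.

40.8 px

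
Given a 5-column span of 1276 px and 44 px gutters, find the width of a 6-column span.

Subtracting 4 gutters of 44 leaves 1100 for 5 columns, so c = 220 px.
6 columns plus 5 gutters: 1320 + 220 = 1540 px.

1540 px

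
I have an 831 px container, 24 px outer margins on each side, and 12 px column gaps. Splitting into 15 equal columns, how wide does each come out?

41 px

Inside the margins: 831 − 48 = 783 px.
783 − 14·12 = 615; ÷15 gives c = 41 px.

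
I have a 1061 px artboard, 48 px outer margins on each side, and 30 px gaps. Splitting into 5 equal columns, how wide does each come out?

169 px

Take off 96 px of margins, leaving 965 px.
5c + 4·30 = 965 → 5c = 845 → c = 169 px.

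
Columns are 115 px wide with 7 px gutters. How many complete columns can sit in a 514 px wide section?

Each extra column adds 115 + 7 = 122 px.
(514 + 7) / 122 = 4.27, so 4 columns fit.

4 columns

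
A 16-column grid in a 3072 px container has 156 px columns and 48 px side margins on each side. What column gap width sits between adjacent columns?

Inside the margins: 3072 − 96 = 2976 px.
16 columns take 16·156 = 2496 px; remaining 480 splits into 15 column gaps.
g = 480 / 15 = 32 px.

32 px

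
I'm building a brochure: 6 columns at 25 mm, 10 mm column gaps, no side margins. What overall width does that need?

200 mm

Summing: 150 + 50 = 200 mm.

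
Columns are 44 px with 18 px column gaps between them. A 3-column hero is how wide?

168 px

3-column span = 3·44 + 2·18 = 168 px.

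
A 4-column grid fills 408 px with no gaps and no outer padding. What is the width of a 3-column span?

With no gaps, each column is 408/4 = 102 px.
With no gaps, 3 columns span 3·102 = 306 px.

306 px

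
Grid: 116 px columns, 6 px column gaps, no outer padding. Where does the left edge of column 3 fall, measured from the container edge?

244 px

Each column+gutter stride is 122 px; with no margin, 2 of them is 244 px.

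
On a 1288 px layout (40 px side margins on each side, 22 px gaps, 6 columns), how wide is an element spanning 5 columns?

1003 px

Subtract both margins: 1288 − 2·40 = 1208 px.
Subtracting 5 gaps of 22 leaves 1098 for 6 columns, so c = 183 px.
Span of 5: 5·183 + 4·22 = 915 + 88 = 1003 px.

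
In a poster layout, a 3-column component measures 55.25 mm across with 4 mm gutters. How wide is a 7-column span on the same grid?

3c + 2·4 = 55.25 → 3c = 47.25 → c = 15.75 mm.
7 columns plus 6 gutters: 110.25 + 24 = 134.25 mm.

134.25 mm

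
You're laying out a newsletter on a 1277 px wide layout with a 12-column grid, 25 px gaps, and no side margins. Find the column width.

83.5 px

12 columns + 11 gaps: 12c + 11·25 = 1277.
12c = 1277 − 275 = 1002, so c = 83.5 px.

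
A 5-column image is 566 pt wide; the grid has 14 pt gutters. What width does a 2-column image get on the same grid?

566 − 4·14 = 510; ÷5 gives c = 102 pt.
Span of 2: 2·102 + 1·14 = 204 + 14 = 218 pt.

218 pt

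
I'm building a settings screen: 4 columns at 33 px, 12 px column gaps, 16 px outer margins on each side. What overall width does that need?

200 px

Adding margins, columns and gutters: 32 + 132 + 36 = 200 px.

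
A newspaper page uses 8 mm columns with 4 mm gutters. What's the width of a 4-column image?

4 columns plus 3 gutters: 32 + 12 = 44 mm.

44 mm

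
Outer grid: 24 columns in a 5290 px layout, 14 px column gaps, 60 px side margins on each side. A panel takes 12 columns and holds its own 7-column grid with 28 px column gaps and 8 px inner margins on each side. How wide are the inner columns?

Inside the margins: 5290 − 120 = 5170 px.
24 columns + 23 column gaps: 24c + 23·14 = 5170.
24c = 5170 − 322 = 4848, so c = 202 px.
12 columns plus 11 column gaps: 2424 + 154 = 2578 px.
Inner content = 2578 − 2·8 = 2562 px.
7d + 6·28 = 2562 → 7d = 2394 → d = 342 px.

342 px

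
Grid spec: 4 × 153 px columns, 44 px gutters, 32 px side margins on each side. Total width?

Total width: 2·32 + 4·153 + 3·44 = 808 px.

808 px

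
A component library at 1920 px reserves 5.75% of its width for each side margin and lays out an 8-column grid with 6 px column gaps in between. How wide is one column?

Each margin = 5.75% of 1920 = 110.4 px; content = 1920 − 2·110.4 = 1699.2 px.
8 columns + 7 column gaps: 8c + 7·6 = 1699.2.
8c = 1699.2 − 42 = 1657.2, so c = 207.15 px.

207.15 px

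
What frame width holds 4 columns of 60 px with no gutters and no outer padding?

Frame = 4·60 = 240 = 240 px.

240 px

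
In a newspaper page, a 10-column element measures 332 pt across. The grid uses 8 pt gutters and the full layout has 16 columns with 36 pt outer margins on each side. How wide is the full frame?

608 pt

10c + 9·8 = 332 → 10c = 260 → c = 26 pt.
Frame = 2·36 + 16·26 + 15·8 = 72 + 416 + 120 = 608 pt.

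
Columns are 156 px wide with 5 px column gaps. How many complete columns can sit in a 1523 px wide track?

k columns need k·156 + (k−1)·5 = k·161 − 5.
k·161 − 5 ≤ 1523 → k ≤ 1528 / 161 ≈ 9.49, so k = 9.

9 columns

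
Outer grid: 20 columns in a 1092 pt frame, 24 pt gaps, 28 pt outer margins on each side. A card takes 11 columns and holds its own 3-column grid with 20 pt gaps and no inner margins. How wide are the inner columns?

Subtract both margins: 1092 − 2·28 = 1036 pt.
1036 − 19·24 = 580; ÷20 gives c = 29 pt.
11-column span = 11·29 + 10·24 = 559 pt.
3d + 2·20 = 559 → 3d = 519 → d = 173 pt.

173 pt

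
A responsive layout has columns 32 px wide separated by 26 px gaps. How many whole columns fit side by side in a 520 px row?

9 columns

Each extra column adds 32 + 26 = 58 px.
(520 + 26) / 58 = 9.41, so 9 columns fit.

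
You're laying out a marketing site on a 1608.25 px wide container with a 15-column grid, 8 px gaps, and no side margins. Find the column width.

99.75 px

Subtracting 14 gaps of 8 leaves 1496.25 for 15 columns, so c = 99.75 px.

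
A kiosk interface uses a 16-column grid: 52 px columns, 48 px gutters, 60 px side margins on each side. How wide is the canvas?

Adding margins, columns and gutters: 120 + 832 + 720 = 1672 px.

1672 px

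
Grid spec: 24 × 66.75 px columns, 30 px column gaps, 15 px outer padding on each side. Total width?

Adding margins, columns and gutters: 30 + 1602 + 690 = 2322 px.

2322 px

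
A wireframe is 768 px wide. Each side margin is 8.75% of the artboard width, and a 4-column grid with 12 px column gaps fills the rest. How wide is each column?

149.4 px

Each margin = 8.75% of 768 = 67.2 px; content = 768 − 2·67.2 = 633.6 px.
Subtracting 3 column gaps of 12 leaves 597.6 for 4 columns, so c = 149.4 px.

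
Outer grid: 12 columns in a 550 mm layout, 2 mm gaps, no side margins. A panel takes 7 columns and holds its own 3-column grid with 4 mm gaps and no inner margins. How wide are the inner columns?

12 columns + 11 gaps: 12c + 11·2 = 550.
12c = 550 − 22 = 528, so c = 44 mm.
7-column span = 7·44 + 6·2 = 320 mm.
3 columns + 2 gaps: 3d + 2·4 = 320.
3d = 320 − 8 = 312, so d = 104 mm.

104 mm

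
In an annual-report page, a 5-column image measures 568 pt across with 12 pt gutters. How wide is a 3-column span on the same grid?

336 pt

568 − 4·12 = 520; ÷5 gives c = 104 pt.
3 columns plus 2 gutters: 312 + 24 = 336 pt.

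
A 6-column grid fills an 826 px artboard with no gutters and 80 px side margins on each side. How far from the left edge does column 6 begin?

635 px

Take off 160 px of margins, leaving 666 px.
666 / 6 = 111 px per column.
Each column+gutter stride is 111 px; 5 of them past the 80 px margin is 80 + 555 = 635 px.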